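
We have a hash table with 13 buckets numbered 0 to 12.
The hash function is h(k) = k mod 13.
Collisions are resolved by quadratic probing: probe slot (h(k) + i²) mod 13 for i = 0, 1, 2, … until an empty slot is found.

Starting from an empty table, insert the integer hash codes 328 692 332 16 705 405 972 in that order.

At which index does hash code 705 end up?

328 hashes to 3; slot 3 is free -> place at 3.
692 hashes to 3; 3 taken -> place at 4.
332 hashes to 7; slot 7 is free -> place at 7.
16 hashes to 3; 3,4,7 taken -> place at 12.
705 hashes to 3; 3,4,7,12 taken -> place at 6.
405 hashes to 2; slot 2 is free -> place at 2.
972 hashes to 10; slot 10 is free -> place at 10.
Table: [., ., 405, 328, 692, ., 705, 332, ., ., 972, ., 16]

6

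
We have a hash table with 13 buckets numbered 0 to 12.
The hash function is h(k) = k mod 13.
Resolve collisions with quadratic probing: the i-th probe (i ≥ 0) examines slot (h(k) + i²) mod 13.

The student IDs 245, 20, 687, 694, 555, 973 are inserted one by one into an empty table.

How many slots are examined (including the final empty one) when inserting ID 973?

3

245 hashes to 11; slot 11 is free => place at 11.
20 hashes to 7; slot 7 is free => place at 7.
687 hashes to 11; 11 taken => place at 12.
694 hashes to 5; slot 5 is free => place at 5.
555 hashes to 9; slot 9 is free => place at 9.
973 hashes to 11; 11,12 taken => place at 2.
Table: [∅, ∅, 973, ∅, ∅, 694, ∅, 20, ∅, 555, ∅, 245, 687]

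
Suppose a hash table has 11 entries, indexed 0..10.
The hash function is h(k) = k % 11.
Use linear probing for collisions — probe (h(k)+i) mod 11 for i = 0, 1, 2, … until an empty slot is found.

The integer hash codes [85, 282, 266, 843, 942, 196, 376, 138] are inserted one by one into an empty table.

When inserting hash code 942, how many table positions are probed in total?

85: h=8 -> slot 8
282: h=7 -> slot 7
266: h=2 -> slot 2
843: h=7, probe 7,8,9 -> slot 9
942: h=7, probe 7,8,9,10 -> slot 10
196: h=9, probe 9,10,0 -> slot 0
376: h=2, probe 2,3 -> slot 3
138: h=6 -> slot 6
Table: [196, _, 266, 376, _, _, 138, 282, 85, 843, 942]

4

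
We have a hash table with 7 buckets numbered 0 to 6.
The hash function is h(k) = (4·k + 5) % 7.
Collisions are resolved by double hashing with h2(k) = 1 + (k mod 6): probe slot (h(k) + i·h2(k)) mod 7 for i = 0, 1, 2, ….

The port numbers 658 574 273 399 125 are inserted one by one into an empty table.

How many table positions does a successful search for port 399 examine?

658 hashes to 5; slot 5 is free => place at 5.
574 hashes to 5, h2=5; 5 taken => place at 3.
273 hashes to 5, h2=4; 5 taken => place at 2.
399 hashes to 5, h2=4; 5,2 taken => place at 6.
125 hashes to 1; slot 1 is free => place at 1.
Table: [_, 125, 273, 574, _, 658, 399]
Lookup 399: h=5, h2=4, probe 5,2,6 → found at 6.

3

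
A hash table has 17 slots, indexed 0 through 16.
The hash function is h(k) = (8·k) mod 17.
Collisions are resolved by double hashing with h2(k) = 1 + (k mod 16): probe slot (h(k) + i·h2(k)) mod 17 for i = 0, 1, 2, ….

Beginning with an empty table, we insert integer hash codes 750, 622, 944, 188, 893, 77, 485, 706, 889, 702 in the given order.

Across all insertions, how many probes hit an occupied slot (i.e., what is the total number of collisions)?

750 hashes to 16; slot 16 is free -> place at 16.
622 hashes to 12; slot 12 is free -> place at 12.
944 hashes to 4; slot 4 is free -> place at 4.
188 hashes to 8; slot 8 is free -> place at 8.
893 hashes to 4, h2=14; 4 taken -> place at 1.
77 hashes to 4, h2=14; 4,1 taken -> place at 15.
485 hashes to 4, h2=6; 4 taken -> place at 10.
706 hashes to 4, h2=3; 4 taken -> place at 7.
889 hashes to 6; slot 6 is free -> place at 6.
702 hashes to 6, h2=15; 6,4 taken -> place at 2.
Table: [_, 893, 702, _, 944, _, 889, 706, 188, _, 485, _, 622, _, _, 77, 750]

7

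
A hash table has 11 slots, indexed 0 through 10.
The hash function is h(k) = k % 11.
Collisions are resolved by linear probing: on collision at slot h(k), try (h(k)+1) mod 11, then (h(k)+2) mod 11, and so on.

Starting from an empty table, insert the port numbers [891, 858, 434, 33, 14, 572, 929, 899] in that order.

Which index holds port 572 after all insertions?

4

Insert 891: h=0, slot 0 empty => index 0.
Insert 858: h=0, slot 0 occupied => index 1.
Insert 434: h=5, slot 5 empty => index 5.
Insert 33: h=0, slots 0,1 occupied => index 2.
Insert 14: h=3, slot 3 empty => index 3.
Insert 572: h=0, slots 0,1,2,3 occupied => index 4.
Insert 929: h=5, slot 5 occupied => index 6.
Insert 899: h=8, slot 8 empty => index 8.
Table: [891, 858, 33, 14, 572, 434, 929, ∅, 899, ∅, ∅]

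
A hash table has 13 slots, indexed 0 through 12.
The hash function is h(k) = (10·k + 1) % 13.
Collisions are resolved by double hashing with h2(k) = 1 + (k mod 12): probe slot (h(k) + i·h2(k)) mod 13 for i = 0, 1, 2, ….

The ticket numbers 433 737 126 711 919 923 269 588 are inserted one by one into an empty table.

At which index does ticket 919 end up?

8

433: h=2 -> slot 2
737: h=0 -> slot 0
126: h=0, h2=7, probe 0,7 -> slot 7
711: h=0, h2=4, probe 0,4 -> slot 4
919: h=0, h2=8, probe 0,8 -> slot 8
923: h=1 -> slot 1
269: h=0, h2=6, probe 0,6 -> slot 6
588: h=5 -> slot 5
Table: [737, 923, 433, —, 711, 588, 269, 126, 919, —, —, —, —]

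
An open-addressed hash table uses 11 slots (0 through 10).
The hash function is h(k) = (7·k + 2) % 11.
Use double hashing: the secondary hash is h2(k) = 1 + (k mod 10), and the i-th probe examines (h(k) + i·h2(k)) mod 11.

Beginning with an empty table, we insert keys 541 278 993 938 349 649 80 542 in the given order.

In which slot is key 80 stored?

541 hashes to 5; slot 5 is free => place at 5.
278 hashes to 1; slot 1 is free => place at 1.
993 hashes to 1, h2=4; 1,5 taken => place at 9.
938 hashes to 1, h2=9; 1 taken => place at 10.
349 hashes to 3; slot 3 is free => place at 3.
649 hashes to 2; slot 2 is free => place at 2.
80 hashes to 1, h2=1; 1,2,3 taken => place at 4.
542 hashes to 1, h2=3; 1,4 taken => place at 7.
Table: [-, 278, 649, 349, 80, 541, -, 542, -, 993, 938]

4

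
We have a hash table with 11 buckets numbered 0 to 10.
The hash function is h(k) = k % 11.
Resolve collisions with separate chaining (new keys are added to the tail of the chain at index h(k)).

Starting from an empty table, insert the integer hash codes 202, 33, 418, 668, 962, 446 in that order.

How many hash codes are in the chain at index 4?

1

Insert 202: h=4, bucket 4 empty → new chain.
Insert 33: h=0, bucket 0 empty → new chain.
Insert 418: h=0, bucket 0 nonempty → append to chain.
Insert 668: h=8, bucket 8 empty → new chain.
Insert 962: h=5, bucket 5 empty → new chain.
Insert 446: h=6, bucket 6 empty → new chain.
Final buckets:
0: 33 -> 418
1: .
2: .
3: .
4: 202
5: 962
6: 446
7: .
8: 668
9: .
10: .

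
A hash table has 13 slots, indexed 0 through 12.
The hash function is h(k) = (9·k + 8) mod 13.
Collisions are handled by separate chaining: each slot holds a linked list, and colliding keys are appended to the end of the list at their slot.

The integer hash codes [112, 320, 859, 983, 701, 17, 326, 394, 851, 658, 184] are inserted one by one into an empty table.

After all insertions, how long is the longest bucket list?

4

112 → bucket 2
320 → bucket 2 (collision)
859 → bucket 4
983 → bucket 2 (collision)
701 → bucket 12
17 → bucket 5
326 → bucket 4 (collision)
394 → bucket 5 (collision)
851 → bucket 10
658 → bucket 2 (collision)
184 → bucket 0
Final buckets:
0: 184
1: .
2: 112 -> 320 -> 983 -> 658
3: .
4: 859 -> 326
5: 17 -> 394
6: .
7: .
8: .
9: .
10: 851
11: .
12: 701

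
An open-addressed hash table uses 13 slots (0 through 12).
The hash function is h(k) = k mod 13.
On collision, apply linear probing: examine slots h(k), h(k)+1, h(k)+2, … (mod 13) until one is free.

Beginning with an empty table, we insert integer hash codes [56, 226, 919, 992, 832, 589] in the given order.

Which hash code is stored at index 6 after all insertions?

56: h=4 → slot 4
226: h=5 → slot 5
919: h=9 → slot 9
992: h=4, probe 4,5,6 → slot 6
832: h=0 → slot 0
589: h=4, probe 4,5,6,7 → slot 7
Table: [832, _, _, _, 56, 226, 992, 589, _, 919, _, _, _]

992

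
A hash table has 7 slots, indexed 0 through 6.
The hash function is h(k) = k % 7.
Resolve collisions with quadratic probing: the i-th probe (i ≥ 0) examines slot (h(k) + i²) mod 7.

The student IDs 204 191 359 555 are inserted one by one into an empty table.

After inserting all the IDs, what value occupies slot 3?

204 hashes to 1; slot 1 is free → place at 1.
191 hashes to 2; slot 2 is free → place at 2.
359 hashes to 2; 2 taken → place at 3.
555 hashes to 2; 2,3 taken → place at 6.
Table: [-, 204, 191, 359, -, -, 555]

359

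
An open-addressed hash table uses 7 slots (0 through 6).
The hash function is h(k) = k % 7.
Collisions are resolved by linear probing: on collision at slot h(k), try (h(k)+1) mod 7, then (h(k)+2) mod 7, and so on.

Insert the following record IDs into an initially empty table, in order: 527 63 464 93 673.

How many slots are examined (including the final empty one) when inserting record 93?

527 hashes to 2; slot 2 is free -> place at 2.
63 hashes to 0; slot 0 is free -> place at 0.
464 hashes to 2; 2 taken -> place at 3.
93 hashes to 2; 2,3 taken -> place at 4.
673 hashes to 1; slot 1 is free -> place at 1.
Table: [63, 673, 527, 464, 93, _, _]

3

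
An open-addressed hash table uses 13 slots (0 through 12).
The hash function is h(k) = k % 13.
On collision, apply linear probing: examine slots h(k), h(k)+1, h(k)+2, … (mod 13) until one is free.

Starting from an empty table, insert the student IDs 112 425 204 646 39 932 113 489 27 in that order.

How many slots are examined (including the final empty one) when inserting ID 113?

112: h=8 -> slot 8
425: h=9 -> slot 9
204: h=9, probe 9,10 -> slot 10
646: h=9, probe 9,10,11 -> slot 11
39: h=0 -> slot 0
932: h=9, probe 9,10,11,12 -> slot 12
113: h=9, probe 9,10,11,12,0,1 -> slot 1
489: h=8, probe 8,9,10,11,12,0,1,2 -> slot 2
27: h=1, probe 1,2,3 -> slot 3
Table: [39, 113, 489, 27, _, _, _, _, 112, 425, 204, 646, 932]

6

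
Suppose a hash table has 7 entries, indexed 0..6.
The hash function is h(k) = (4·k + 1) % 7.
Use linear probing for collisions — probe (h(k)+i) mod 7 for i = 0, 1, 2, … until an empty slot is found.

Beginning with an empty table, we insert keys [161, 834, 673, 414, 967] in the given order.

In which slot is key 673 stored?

6

Insert 161: h=1, slot 1 empty => index 1.
Insert 834: h=5, slot 5 empty => index 5.
Insert 673: h=5, slot 5 occupied => index 6.
Insert 414: h=5, slots 5,6 occupied => index 0.
Insert 967: h=5, slots 5,6,0,1 occupied => index 2.
Table: [414, 161, 967, _, _, 834, 673]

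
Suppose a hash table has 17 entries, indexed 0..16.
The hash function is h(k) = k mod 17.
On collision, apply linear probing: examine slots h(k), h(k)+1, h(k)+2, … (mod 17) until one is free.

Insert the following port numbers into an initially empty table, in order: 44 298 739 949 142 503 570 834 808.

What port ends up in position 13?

808

Insert 44: h=10, slot 10 empty => index 10.
Insert 298: h=9, slot 9 empty => index 9.
Insert 739: h=8, slot 8 empty => index 8.
Insert 949: h=14, slot 14 empty => index 14.
Insert 142: h=6, slot 6 empty => index 6.
Insert 503: h=10, slot 10 occupied => index 11.
Insert 570: h=9, slots 9,10,11 occupied => index 12.
Insert 834: h=1, slot 1 empty => index 1.
Insert 808: h=9, slots 9,10,11,12 occupied => index 13.
Table: [_, 834, _, _, _, _, 142, _, 739, 298, 44, 503, 570, 808, 949, _, _]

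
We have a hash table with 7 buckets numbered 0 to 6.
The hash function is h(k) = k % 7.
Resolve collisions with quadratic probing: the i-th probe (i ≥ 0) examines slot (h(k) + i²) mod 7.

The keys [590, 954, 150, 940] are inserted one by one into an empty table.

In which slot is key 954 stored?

3

Insert 590: h=2, slot 2 empty => index 2.
Insert 954: h=2, slot 2 occupied => index 3.
Insert 150: h=3, slot 3 occupied => index 4.
Insert 940: h=2, slots 2,3 occupied => index 6.
Table: [∅, ∅, 590, 954, 150, ∅, 940]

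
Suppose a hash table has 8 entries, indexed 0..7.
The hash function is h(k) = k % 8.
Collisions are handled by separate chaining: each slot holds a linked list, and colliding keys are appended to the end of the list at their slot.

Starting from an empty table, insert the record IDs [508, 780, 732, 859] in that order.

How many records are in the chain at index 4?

Insert 508: h=4, bucket 4 empty → new chain.
Insert 780: h=4, bucket 4 nonempty → append to chain.
Insert 732: h=4, bucket 4 nonempty → append to chain.
Insert 859: h=3, bucket 3 empty → new chain.
Final buckets:
0: -
1: -
2: -
3: 859
4: 508 -> 780 -> 732
5: -
6: -
7: -

3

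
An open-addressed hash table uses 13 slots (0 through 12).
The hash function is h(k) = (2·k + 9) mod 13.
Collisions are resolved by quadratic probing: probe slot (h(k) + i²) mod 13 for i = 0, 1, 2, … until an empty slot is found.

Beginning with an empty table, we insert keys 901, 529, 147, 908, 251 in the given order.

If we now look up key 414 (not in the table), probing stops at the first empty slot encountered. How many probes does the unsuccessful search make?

3

901: h=4 → slot 4
529: h=1 → slot 1
147: h=4, probe 4,5 → slot 5
908: h=5, probe 5,6 → slot 6
251: h=4, probe 4,5,8 → slot 8
Table: [-, 529, -, -, 901, 147, 908, -, 251, -, -, -, -]
Lookup 414: h=5, probe 5,6,9 → slot 9 empty, not found.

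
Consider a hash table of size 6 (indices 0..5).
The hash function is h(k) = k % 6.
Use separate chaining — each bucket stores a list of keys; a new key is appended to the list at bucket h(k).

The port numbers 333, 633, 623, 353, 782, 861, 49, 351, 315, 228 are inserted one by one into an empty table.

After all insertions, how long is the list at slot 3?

5

333 → bucket 3
633 → bucket 3 (collision)
623 → bucket 5
353 → bucket 5 (collision)
782 → bucket 2
861 → bucket 3 (collision)
49 → bucket 1
351 → bucket 3 (collision)
315 → bucket 3 (collision)
228 → bucket 0
Final buckets:
0: 228
1: 49
2: 782
3: 333 -> 633 -> 861 -> 351 -> 315
4: —
5: 623 -> 353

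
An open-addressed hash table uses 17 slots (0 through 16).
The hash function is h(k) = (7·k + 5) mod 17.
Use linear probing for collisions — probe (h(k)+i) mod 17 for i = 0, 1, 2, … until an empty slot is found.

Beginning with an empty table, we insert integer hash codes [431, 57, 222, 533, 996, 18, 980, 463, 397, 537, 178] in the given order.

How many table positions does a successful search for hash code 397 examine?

431: h=13 → slot 13
57: h=13, probe 13,14 → slot 14
222: h=12 → slot 12
533: h=13, probe 13,14,15 → slot 15
996: h=7 → slot 7
18: h=12, probe 12,13,14,15,16 → slot 16
980: h=14, probe 14,15,16,0 → slot 0
463: h=16, probe 16,0,1 → slot 1
397: h=13, probe 13,14,15,16,0,1,2 → slot 2
537: h=7, probe 7,8 → slot 8
178: h=10 → slot 10
Table: [980, 463, 397, ., ., ., ., 996, 537, ., 178, ., 222, 431, 57, 533, 18]
Lookup 397: h=13, probe 13,14,15,16,0,1,2 → found at 2.

7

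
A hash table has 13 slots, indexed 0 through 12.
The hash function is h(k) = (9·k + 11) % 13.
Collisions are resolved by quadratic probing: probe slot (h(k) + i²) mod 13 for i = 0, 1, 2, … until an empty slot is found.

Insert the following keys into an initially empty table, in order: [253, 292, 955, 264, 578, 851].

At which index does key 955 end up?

4

253 hashes to 0; slot 0 is free => place at 0.
292 hashes to 0; 0 taken => place at 1.
955 hashes to 0; 0,1 taken => place at 4.
264 hashes to 8; slot 8 is free => place at 8.
578 hashes to 0; 0,1,4 taken => place at 9.
851 hashes to 0; 0,1,4,9 taken => place at 3.
Table: [253, 292, ∅, 851, 955, ∅, ∅, ∅, 264, 578, ∅, ∅, ∅]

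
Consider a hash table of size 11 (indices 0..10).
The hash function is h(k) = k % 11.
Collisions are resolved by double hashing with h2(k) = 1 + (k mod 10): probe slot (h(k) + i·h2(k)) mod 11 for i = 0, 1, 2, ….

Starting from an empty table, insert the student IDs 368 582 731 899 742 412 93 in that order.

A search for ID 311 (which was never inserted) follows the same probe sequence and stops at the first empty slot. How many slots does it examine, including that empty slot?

368 hashes to 5; slot 5 is free -> place at 5.
582 hashes to 10; slot 10 is free -> place at 10.
731 hashes to 5, h2=2; 5 taken -> place at 7.
899 hashes to 8; slot 8 is free -> place at 8.
742 hashes to 5, h2=3; 5,8 taken -> place at 0.
412 hashes to 5, h2=3; 5,8,0 taken -> place at 3.
93 hashes to 5, h2=4; 5 taken -> place at 9.
Table: [742, ∅, ∅, 412, ∅, 368, ∅, 731, 899, 93, 582]
Lookup 311: h=3, h2=2, probe 3,5,7,9,0,2 → slot 2 empty, not found.

6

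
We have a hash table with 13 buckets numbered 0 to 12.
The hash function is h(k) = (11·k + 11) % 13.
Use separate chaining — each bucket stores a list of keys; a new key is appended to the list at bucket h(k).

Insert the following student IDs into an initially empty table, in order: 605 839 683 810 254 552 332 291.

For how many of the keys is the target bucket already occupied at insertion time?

4

605 -> bucket 10
839 -> bucket 10 (collision)
683 -> bucket 10 (collision)
810 -> bucket 3
254 -> bucket 10 (collision)
552 -> bucket 12
332 -> bucket 10 (collision)
291 -> bucket 1
Final buckets:
0: .
1: 291
2: .
3: 810
4: .
5: .
6: .
7: .
8: .
9: .
10: 605 -> 839 -> 683 -> 254 -> 332
11: .
12: 552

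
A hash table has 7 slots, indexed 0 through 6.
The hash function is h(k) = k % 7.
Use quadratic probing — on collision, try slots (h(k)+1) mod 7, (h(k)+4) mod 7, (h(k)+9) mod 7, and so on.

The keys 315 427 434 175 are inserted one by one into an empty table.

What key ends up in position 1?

427

315 hashes to 0; slot 0 is free -> place at 0.
427 hashes to 0; 0 taken -> place at 1.
434 hashes to 0; 0,1 taken -> place at 4.
175 hashes to 0; 0,1,4 taken -> place at 2.
Table: [315, 427, 175, _, 434, _, _]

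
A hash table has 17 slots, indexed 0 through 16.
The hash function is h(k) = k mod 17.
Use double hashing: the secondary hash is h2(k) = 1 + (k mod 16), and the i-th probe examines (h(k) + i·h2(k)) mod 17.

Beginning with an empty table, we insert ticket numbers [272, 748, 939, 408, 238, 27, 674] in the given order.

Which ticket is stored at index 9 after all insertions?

408

272 hashes to 0; slot 0 is free → place at 0.
748 hashes to 0, h2=13; 0 taken → place at 13.
939 hashes to 4; slot 4 is free → place at 4.
408 hashes to 0, h2=9; 0 taken → place at 9.
238 hashes to 0, h2=15; 0 taken → place at 15.
27 hashes to 10; slot 10 is free → place at 10.
674 hashes to 11; slot 11 is free → place at 11.
Table: [272, ., ., ., 939, ., ., ., ., 408, 27, 674, ., 748, ., 238, .]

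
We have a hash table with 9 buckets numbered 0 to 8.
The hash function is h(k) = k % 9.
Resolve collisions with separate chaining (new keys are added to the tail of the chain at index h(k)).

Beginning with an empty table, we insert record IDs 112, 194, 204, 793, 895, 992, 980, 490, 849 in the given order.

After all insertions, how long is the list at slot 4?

3

112 → bucket 4
194 → bucket 5
204 → bucket 6
793 → bucket 1
895 → bucket 4 (collision)
992 → bucket 2
980 → bucket 8
490 → bucket 4 (collision)
849 → bucket 3
Final buckets:
0: -
1: 793
2: 992
3: 849
4: 112 -> 895 -> 490
5: 194
6: 204
7: -
8: 980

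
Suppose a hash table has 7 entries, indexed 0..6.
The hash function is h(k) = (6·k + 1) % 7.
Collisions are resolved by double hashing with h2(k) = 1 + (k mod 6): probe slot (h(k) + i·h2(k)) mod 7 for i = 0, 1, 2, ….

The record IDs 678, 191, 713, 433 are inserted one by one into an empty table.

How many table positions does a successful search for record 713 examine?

2

Insert 678: h=2, slot 2 empty → index 2.
Insert 191: h=6, slot 6 empty → index 6.
Insert 713: h=2, h2=6, slot 2 occupied → index 1.
Insert 433: h=2, h2=2, slot 2 occupied → index 4.
Table: [—, 713, 678, —, 433, —, 191]
Lookup 713: h=2, h2=6, probe 2,1 → found at 1.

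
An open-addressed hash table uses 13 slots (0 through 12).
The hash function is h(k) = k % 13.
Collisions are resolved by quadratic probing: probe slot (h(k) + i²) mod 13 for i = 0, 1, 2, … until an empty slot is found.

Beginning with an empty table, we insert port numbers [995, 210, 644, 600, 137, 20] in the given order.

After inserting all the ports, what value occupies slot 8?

644

Insert 995: h=7, slot 7 empty => index 7.
Insert 210: h=2, slot 2 empty => index 2.
Insert 644: h=7, slot 7 occupied => index 8.
Insert 600: h=2, slot 2 occupied => index 3.
Insert 137: h=7, slots 7,8 occupied => index 11.
Insert 20: h=7, slots 7,8,11,3 occupied => index 10.
Table: [∅, ∅, 210, 600, ∅, ∅, ∅, 995, 644, ∅, 20, 137, ∅]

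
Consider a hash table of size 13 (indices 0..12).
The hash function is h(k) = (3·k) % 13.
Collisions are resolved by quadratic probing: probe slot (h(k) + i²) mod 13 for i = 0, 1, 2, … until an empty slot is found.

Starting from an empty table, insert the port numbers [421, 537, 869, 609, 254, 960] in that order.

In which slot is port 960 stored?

Insert 421: h=2, slot 2 empty → index 2.
Insert 537: h=12, slot 12 empty → index 12.
Insert 869: h=7, slot 7 empty → index 7.
Insert 609: h=7, slot 7 occupied → index 8.
Insert 254: h=8, slot 8 occupied → index 9.
Insert 960: h=7, slots 7,8 occupied → index 11.
Table: [—, —, 421, —, —, —, —, 869, 609, 254, —, 960, 537]

11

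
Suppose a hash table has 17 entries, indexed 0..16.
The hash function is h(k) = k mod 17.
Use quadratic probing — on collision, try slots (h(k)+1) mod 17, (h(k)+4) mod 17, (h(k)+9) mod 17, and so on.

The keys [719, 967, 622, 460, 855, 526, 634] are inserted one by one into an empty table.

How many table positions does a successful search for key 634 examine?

3

719 hashes to 5; slot 5 is free -> place at 5.
967 hashes to 15; slot 15 is free -> place at 15.
622 hashes to 10; slot 10 is free -> place at 10.
460 hashes to 1; slot 1 is free -> place at 1.
855 hashes to 5; 5 taken -> place at 6.
526 hashes to 16; slot 16 is free -> place at 16.
634 hashes to 5; 5,6 taken -> place at 9.
Table: [∅, 460, ∅, ∅, ∅, 719, 855, ∅, ∅, 634, 622, ∅, ∅, ∅, ∅, 967, 526]
Lookup 634: h=5, probe 5,6,9 → found at 9.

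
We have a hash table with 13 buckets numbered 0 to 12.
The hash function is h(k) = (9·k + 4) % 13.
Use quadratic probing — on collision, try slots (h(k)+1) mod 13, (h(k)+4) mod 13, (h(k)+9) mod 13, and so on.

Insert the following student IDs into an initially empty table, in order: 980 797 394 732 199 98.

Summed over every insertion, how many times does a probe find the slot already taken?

8

980: h=10 => slot 10
797: h=1 => slot 1
394: h=1, probe 1,2 => slot 2
732: h=1, probe 1,2,5 => slot 5
199: h=1, probe 1,2,5,10,4 => slot 4
98: h=2, probe 2,3 => slot 3
Table: [., 797, 394, 98, 199, 732, ., ., ., ., 980, ., .]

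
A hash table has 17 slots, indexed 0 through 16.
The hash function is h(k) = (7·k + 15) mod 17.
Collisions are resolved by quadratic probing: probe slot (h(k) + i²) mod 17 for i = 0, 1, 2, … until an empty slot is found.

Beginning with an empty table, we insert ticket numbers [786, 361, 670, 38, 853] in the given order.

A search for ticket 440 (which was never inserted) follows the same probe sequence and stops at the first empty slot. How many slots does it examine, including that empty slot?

3

786: h=9 → slot 9
361: h=9, probe 9,10 → slot 10
670: h=13 → slot 13
38: h=9, probe 9,10,13,1 → slot 1
853: h=2 → slot 2
Table: [-, 38, 853, -, -, -, -, -, -, 786, 361, -, -, 670, -, -, -]
Lookup 440: h=1, probe 1,2,5 → slot 5 empty, not found.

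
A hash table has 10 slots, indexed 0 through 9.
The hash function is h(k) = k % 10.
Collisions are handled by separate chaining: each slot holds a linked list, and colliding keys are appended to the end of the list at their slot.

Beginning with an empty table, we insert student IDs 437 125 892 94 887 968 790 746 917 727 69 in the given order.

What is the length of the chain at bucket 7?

437 -> bucket 7
125 -> bucket 5
892 -> bucket 2
94 -> bucket 4
887 -> bucket 7 (collision)
968 -> bucket 8
790 -> bucket 0
746 -> bucket 6
917 -> bucket 7 (collision)
727 -> bucket 7 (collision)
69 -> bucket 9
Final buckets:
0: 790
1: —
2: 892
3: —
4: 94
5: 125
6: 746
7: 437 -> 887 -> 917 -> 727
8: 968
9: 69

4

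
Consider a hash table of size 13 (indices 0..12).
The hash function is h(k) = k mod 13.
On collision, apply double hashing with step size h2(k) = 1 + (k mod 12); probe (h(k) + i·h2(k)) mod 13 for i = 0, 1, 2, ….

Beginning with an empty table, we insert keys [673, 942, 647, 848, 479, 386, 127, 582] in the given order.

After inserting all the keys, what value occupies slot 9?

647

673 hashes to 10; slot 10 is free => place at 10.
942 hashes to 6; slot 6 is free => place at 6.
647 hashes to 10, h2=12; 10 taken => place at 9.
848 hashes to 3; slot 3 is free => place at 3.
479 hashes to 11; slot 11 is free => place at 11.
386 hashes to 9, h2=3; 9 taken => place at 12.
127 hashes to 10, h2=8; 10 taken => place at 5.
582 hashes to 10, h2=7; 10 taken => place at 4.
Table: [-, -, -, 848, 582, 127, 942, -, -, 647, 673, 479, 386]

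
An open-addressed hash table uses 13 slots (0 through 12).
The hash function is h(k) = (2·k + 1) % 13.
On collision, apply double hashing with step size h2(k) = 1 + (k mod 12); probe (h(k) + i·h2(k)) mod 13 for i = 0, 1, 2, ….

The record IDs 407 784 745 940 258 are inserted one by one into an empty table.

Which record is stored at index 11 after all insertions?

745

407: h=9 → slot 9
784: h=9, h2=5, probe 9,1 → slot 1
745: h=9, h2=2, probe 9,11 → slot 11
940: h=9, h2=5, probe 9,1,6 → slot 6
258: h=10 → slot 10
Table: [_, 784, _, _, _, _, 940, _, _, 407, 258, 745, _]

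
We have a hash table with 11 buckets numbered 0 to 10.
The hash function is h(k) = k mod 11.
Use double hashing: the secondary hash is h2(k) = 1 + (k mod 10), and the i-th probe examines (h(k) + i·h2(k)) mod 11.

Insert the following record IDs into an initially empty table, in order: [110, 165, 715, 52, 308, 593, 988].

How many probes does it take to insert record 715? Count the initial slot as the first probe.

110 hashes to 0; slot 0 is free → place at 0.
165 hashes to 0, h2=6; 0 taken → place at 6.
715 hashes to 0, h2=6; 0,6 taken → place at 1.
52 hashes to 8; slot 8 is free → place at 8.
308 hashes to 0, h2=9; 0 taken → place at 9.
593 hashes to 10; slot 10 is free → place at 10.
988 hashes to 9, h2=9; 9 taken → place at 7.
Table: [110, 715, _, _, _, _, 165, 988, 52, 308, 593]

3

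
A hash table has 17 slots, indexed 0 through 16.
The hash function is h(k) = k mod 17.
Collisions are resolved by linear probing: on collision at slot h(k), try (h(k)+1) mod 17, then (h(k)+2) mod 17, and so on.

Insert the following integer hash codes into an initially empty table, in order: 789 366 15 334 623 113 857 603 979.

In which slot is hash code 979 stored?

Insert 789: h=7, slot 7 empty → index 7.
Insert 366: h=9, slot 9 empty → index 9.
Insert 15: h=15, slot 15 empty → index 15.
Insert 334: h=11, slot 11 empty → index 11.
Insert 623: h=11, slot 11 occupied → index 12.
Insert 113: h=11, slots 11,12 occupied → index 13.
Insert 857: h=7, slot 7 occupied → index 8.
Insert 603: h=8, slots 8,9 occupied → index 10.
Insert 979: h=10, slots 10,11,12,13 occupied → index 14.
Table: [-, -, -, -, -, -, -, 789, 857, 366, 603, 334, 623, 113, 979, 15, -]

14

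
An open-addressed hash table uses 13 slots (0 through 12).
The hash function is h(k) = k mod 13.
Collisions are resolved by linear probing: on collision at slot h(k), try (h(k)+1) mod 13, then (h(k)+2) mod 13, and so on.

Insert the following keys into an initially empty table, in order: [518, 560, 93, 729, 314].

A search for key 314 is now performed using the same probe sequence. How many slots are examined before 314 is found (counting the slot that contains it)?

518 hashes to 11; slot 11 is free => place at 11.
560 hashes to 1; slot 1 is free => place at 1.
93 hashes to 2; slot 2 is free => place at 2.
729 hashes to 1; 1,2 taken => place at 3.
314 hashes to 2; 2,3 taken => place at 4.
Table: [∅, 560, 93, 729, 314, ∅, ∅, ∅, ∅, ∅, ∅, 518, ∅]
Lookup 314: h=2, probe 2,3,4 → found at 4.

3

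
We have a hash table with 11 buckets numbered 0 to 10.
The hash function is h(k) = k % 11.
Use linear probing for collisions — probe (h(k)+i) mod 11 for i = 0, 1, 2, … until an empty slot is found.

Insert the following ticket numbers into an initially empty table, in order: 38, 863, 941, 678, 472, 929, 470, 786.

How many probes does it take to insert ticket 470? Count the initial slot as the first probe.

4

38 hashes to 5; slot 5 is free -> place at 5.
863 hashes to 5; 5 taken -> place at 6.
941 hashes to 6; 6 taken -> place at 7.
678 hashes to 7; 7 taken -> place at 8.
472 hashes to 10; slot 10 is free -> place at 10.
929 hashes to 5; 5,6,7,8 taken -> place at 9.
470 hashes to 8; 8,9,10 taken -> place at 0.
786 hashes to 5; 5,6,7,8,9,10,0 taken -> place at 1.
Table: [470, 786, -, -, -, 38, 863, 941, 678, 929, 472]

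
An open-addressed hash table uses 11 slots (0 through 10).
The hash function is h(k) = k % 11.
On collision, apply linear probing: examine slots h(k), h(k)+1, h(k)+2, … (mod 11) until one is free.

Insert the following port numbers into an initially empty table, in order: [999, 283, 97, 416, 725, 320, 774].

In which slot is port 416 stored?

0

999 hashes to 9; slot 9 is free => place at 9.
283 hashes to 8; slot 8 is free => place at 8.
97 hashes to 9; 9 taken => place at 10.
416 hashes to 9; 9,10 taken => place at 0.
725 hashes to 10; 10,0 taken => place at 1.
320 hashes to 1; 1 taken => place at 2.
774 hashes to 4; slot 4 is free => place at 4.
Table: [416, 725, 320, ., 774, ., ., ., 283, 999, 97]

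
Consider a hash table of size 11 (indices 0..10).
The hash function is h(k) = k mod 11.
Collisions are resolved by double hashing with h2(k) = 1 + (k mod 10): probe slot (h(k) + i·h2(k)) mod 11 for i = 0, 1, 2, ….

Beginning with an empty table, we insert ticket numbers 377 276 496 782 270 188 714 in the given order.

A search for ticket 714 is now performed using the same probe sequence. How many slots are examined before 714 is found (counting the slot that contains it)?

377: h=3 → slot 3
276: h=1 → slot 1
496: h=1, h2=7, probe 1,8 → slot 8
782: h=1, h2=3, probe 1,4 → slot 4
270: h=6 → slot 6
188: h=1, h2=9, probe 1,10 → slot 10
714: h=10, h2=5, probe 10,4,9 → slot 9
Table: [—, 276, —, 377, 782, —, 270, —, 496, 714, 188]
Lookup 714: h=10, h2=5, probe 10,4,9 → found at 9.

3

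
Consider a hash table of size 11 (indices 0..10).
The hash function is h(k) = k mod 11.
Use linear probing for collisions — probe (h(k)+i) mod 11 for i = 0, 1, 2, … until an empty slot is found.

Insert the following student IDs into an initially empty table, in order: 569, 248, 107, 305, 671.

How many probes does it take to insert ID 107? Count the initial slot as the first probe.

2

Insert 569: h=8, slot 8 empty => index 8.
Insert 248: h=6, slot 6 empty => index 6.
Insert 107: h=8, slot 8 occupied => index 9.
Insert 305: h=8, slots 8,9 occupied => index 10.
Insert 671: h=0, slot 0 empty => index 0.
Table: [671, ., ., ., ., ., 248, ., 569, 107, 305]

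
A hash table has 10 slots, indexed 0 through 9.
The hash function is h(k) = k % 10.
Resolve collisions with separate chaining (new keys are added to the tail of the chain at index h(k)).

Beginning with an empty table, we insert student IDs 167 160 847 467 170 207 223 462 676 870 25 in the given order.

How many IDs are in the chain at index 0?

3

Insert 167: h=7, bucket 7 empty -> new chain.
Insert 160: h=0, bucket 0 empty -> new chain.
Insert 847: h=7, bucket 7 nonempty -> append to chain.
Insert 467: h=7, bucket 7 nonempty -> append to chain.
Insert 170: h=0, bucket 0 nonempty -> append to chain.
Insert 207: h=7, bucket 7 nonempty -> append to chain.
Insert 223: h=3, bucket 3 empty -> new chain.
Insert 462: h=2, bucket 2 empty -> new chain.
Insert 676: h=6, bucket 6 empty -> new chain.
Insert 870: h=0, bucket 0 nonempty -> append to chain.
Insert 25: h=5, bucket 5 empty -> new chain.
Final buckets:
0: 160 -> 170 -> 870
1: _
2: 462
3: 223
4: _
5: 25
6: 676
7: 167 -> 847 -> 467 -> 207
8: _
9: _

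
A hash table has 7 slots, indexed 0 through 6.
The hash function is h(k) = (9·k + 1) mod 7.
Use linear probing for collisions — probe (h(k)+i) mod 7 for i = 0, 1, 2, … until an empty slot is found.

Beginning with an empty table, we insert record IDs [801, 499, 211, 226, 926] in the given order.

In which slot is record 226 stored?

801 hashes to 0; slot 0 is free → place at 0.
499 hashes to 5; slot 5 is free → place at 5.
211 hashes to 3; slot 3 is free → place at 3.
226 hashes to 5; 5 taken → place at 6.
926 hashes to 5; 5,6,0 taken → place at 1.
Table: [801, 926, ∅, 211, ∅, 499, 226]

6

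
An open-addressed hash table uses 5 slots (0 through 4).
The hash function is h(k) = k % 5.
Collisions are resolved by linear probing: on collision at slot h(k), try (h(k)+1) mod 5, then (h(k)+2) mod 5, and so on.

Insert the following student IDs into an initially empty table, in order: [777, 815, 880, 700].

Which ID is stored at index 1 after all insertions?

777 hashes to 2; slot 2 is free => place at 2.
815 hashes to 0; slot 0 is free => place at 0.
880 hashes to 0; 0 taken => place at 1.
700 hashes to 0; 0,1,2 taken => place at 3.
Table: [815, 880, 777, 700, _]

880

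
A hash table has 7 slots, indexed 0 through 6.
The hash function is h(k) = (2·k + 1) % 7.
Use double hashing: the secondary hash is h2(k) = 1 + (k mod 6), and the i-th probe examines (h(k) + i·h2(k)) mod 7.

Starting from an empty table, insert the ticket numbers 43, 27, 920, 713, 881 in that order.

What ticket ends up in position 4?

Insert 43: h=3, slot 3 empty → index 3.
Insert 27: h=6, slot 6 empty → index 6.
Insert 920: h=0, slot 0 empty → index 0.
Insert 713: h=6, h2=6, slot 6 occupied → index 5.
Insert 881: h=6, h2=6, slots 6,5 occupied → index 4.
Table: [920, —, —, 43, 881, 713, 27]

881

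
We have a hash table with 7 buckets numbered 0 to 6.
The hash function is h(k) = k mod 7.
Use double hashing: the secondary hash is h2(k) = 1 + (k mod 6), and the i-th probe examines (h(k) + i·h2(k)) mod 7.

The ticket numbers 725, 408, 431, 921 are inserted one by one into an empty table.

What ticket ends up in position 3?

725: h=4 → slot 4
408: h=2 → slot 2
431: h=4, h2=6, probe 4,3 → slot 3
921: h=4, h2=4, probe 4,1 → slot 1
Table: [_, 921, 408, 431, 725, _, _]

431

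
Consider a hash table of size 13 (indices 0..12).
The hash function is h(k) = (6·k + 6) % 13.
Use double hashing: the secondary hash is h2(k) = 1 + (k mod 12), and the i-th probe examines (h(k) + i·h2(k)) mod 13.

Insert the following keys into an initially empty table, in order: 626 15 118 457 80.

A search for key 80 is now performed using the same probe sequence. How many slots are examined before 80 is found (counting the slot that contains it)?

2

626: h=5 => slot 5
15: h=5, h2=4, probe 5,9 => slot 9
118: h=12 => slot 12
457: h=5, h2=2, probe 5,7 => slot 7
80: h=5, h2=9, probe 5,1 => slot 1
Table: [., 80, ., ., ., 626, ., 457, ., 15, ., ., 118]
Lookup 80: h=5, h2=9, probe 5,1 → found at 1.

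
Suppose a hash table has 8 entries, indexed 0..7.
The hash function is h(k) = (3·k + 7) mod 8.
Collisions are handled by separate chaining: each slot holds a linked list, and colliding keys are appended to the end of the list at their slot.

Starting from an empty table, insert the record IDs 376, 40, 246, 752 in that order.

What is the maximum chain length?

376 → bucket 7
40 → bucket 7 (collision)
246 → bucket 1
752 → bucket 7 (collision)
Final buckets:
0: ∅
1: 246
2: ∅
3: ∅
4: ∅
5: ∅
6: ∅
7: 376 -> 40 -> 752

3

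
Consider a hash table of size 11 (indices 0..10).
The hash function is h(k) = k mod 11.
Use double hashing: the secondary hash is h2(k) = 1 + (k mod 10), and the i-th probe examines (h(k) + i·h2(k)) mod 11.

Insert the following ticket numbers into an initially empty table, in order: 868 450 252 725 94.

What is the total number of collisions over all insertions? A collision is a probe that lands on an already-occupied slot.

868: h=10 → slot 10
450: h=10, h2=1, probe 10,0 → slot 0
252: h=10, h2=3, probe 10,2 → slot 2
725: h=10, h2=6, probe 10,5 → slot 5
94: h=6 → slot 6
Table: [450, -, 252, -, -, 725, 94, -, -, -, 868]

3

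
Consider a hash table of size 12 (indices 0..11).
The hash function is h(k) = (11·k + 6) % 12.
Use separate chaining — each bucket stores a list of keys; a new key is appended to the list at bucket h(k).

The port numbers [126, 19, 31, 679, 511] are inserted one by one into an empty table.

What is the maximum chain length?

4

Insert 126: h=0, bucket 0 empty → new chain.
Insert 19: h=11, bucket 11 empty → new chain.
Insert 31: h=11, bucket 11 nonempty → append to chain.
Insert 679: h=11, bucket 11 nonempty → append to chain.
Insert 511: h=11, bucket 11 nonempty → append to chain.
Final buckets:
0: 126
1: —
2: —
3: —
4: —
5: —
6: —
7: —
8: —
9: —
10: —
11: 19 -> 31 -> 679 -> 511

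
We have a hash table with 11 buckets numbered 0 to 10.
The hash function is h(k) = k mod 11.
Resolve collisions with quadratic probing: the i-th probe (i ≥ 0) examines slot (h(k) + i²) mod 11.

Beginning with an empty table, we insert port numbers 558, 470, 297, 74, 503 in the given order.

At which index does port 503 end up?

6

558: h=8 -> slot 8
470: h=8, probe 8,9 -> slot 9
297: h=0 -> slot 0
74: h=8, probe 8,9,1 -> slot 1
503: h=8, probe 8,9,1,6 -> slot 6
Table: [297, 74, —, —, —, —, 503, —, 558, 470, —]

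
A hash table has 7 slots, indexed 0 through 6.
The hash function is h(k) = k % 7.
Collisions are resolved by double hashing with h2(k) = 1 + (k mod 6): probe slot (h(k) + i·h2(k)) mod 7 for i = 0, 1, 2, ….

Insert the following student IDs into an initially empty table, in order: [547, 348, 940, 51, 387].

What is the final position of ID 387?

3

547: h=1 → slot 1
348: h=5 → slot 5
940: h=2 → slot 2
51: h=2, h2=4, probe 2,6 → slot 6
387: h=2, h2=4, probe 2,6,3 → slot 3
Table: [., 547, 940, 387, ., 348, 51]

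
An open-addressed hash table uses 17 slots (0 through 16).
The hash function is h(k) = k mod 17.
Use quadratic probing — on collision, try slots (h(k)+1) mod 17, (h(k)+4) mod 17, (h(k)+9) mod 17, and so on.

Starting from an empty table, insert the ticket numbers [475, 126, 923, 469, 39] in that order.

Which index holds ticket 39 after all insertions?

Insert 475: h=16, slot 16 empty → index 16.
Insert 126: h=7, slot 7 empty → index 7.
Insert 923: h=5, slot 5 empty → index 5.
Insert 469: h=10, slot 10 empty → index 10.
Insert 39: h=5, slot 5 occupied → index 6.
Table: [-, -, -, -, -, 923, 39, 126, -, -, 469, -, -, -, -, -, 475]

6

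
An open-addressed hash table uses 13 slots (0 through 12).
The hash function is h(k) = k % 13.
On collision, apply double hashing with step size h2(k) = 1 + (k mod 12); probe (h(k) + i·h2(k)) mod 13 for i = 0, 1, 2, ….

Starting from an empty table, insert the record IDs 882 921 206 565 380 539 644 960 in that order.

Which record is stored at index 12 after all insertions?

882: h=11 -> slot 11
921: h=11, h2=10, probe 11,8 -> slot 8
206: h=11, h2=3, probe 11,1 -> slot 1
565: h=6 -> slot 6
380: h=3 -> slot 3
539: h=6, h2=12, probe 6,5 -> slot 5
644: h=7 -> slot 7
960: h=11, h2=1, probe 11,12 -> slot 12
Table: [-, 206, -, 380, -, 539, 565, 644, 921, -, -, 882, 960]

960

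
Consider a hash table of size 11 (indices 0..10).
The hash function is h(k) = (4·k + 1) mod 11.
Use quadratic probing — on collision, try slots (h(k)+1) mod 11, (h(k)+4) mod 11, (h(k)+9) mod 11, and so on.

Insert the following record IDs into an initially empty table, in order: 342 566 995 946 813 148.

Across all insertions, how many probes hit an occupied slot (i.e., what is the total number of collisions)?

342: h=5 -> slot 5
566: h=10 -> slot 10
995: h=10, probe 10,0 -> slot 0
946: h=1 -> slot 1
813: h=8 -> slot 8
148: h=10, probe 10,0,3 -> slot 3
Table: [995, 946, ., 148, ., 342, ., ., 813, ., 566]

3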